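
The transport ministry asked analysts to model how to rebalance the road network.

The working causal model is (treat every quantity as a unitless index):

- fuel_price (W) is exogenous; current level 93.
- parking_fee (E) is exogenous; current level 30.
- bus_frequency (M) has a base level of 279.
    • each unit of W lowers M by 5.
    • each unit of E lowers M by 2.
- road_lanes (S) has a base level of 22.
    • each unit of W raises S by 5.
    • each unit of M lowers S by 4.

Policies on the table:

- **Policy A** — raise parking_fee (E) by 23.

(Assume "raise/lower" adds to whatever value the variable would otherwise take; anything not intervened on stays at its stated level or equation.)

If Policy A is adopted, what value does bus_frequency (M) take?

Policy A (E + 23):
  W = 93
  E = 30 + 23 = 53
  M = 279 − 5·93 − 2·53 = -292

-292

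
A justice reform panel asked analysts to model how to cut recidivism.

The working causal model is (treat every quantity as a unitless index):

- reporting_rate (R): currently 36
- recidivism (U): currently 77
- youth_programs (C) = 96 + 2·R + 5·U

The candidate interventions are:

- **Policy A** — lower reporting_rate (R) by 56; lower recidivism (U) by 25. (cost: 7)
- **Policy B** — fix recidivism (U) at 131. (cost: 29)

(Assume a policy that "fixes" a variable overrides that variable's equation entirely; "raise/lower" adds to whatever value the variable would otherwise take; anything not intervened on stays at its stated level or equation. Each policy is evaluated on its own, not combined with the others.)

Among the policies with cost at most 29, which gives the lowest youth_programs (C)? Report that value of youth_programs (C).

Policy A (R − 56, U − 25):
  R = 36 − 56 = -20
  U = 77 − 25 = 52
  C = 96 + 2·(-20) + 5·52 = 316
Policy B (U := 131):
  R = 36
  U = 131
  C = 96 + 2·36 + 5·131 = 823
Comparing — Policy A: C=316, Policy B: C=823. Lowest is 316 (Policy A).

316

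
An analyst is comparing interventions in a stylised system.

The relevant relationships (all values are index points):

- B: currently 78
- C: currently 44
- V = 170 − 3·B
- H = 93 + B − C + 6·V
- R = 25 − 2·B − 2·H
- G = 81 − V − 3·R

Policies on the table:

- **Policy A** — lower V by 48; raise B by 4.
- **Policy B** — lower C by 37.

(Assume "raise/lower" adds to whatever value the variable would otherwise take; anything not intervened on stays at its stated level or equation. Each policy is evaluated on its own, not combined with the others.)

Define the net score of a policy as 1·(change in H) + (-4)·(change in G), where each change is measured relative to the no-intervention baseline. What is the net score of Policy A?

Baseline:
  B = 78
  C = 44
  V = 170 − 3·78 = -64
  H = 93 + 78 − 44 + 6·(-64) = -257
  R = 25 − 2·78 − 2·(-257) = 383
  G = 81 − (-64) − 3·383 = -1004
Policy A (V − 48, B + 4):
  B = 78 + 4 = 82
  C = 44
  V = 170 − 3·82 (−48 from intervention) = -124
  H = 93 + 82 − 44 + 6·(-124) = -613
  R = 25 − 2·82 − 2·(-613) = 1087
  G = 81 − (-124) − 3·1087 = -3056
ΔH = -613 − (-257) = -356; ΔG = -3056 − (-1004) = -2052
Score = 1·(-356) + (-4)·(-2052) = 7852

7852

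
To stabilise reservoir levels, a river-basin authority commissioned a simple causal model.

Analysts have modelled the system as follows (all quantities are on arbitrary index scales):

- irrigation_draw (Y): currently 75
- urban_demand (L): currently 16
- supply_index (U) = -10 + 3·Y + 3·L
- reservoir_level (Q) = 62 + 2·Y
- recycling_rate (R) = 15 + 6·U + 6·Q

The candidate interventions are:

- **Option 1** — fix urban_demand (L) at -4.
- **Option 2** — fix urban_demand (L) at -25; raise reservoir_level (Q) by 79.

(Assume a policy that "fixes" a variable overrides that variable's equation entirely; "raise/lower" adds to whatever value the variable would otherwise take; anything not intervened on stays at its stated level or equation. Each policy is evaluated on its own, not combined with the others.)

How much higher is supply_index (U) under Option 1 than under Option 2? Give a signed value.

Option 1 (L := -4):
  Y = 75
  L = -4
  U = -10 + 3·75 + 3·(-4) = 203
Option 2 (L := -25, Q + 79):
  Y = 75
  L = -25
  U = -10 + 3·75 + 3·(-25) = 140
U: 203 − 140 = 63

63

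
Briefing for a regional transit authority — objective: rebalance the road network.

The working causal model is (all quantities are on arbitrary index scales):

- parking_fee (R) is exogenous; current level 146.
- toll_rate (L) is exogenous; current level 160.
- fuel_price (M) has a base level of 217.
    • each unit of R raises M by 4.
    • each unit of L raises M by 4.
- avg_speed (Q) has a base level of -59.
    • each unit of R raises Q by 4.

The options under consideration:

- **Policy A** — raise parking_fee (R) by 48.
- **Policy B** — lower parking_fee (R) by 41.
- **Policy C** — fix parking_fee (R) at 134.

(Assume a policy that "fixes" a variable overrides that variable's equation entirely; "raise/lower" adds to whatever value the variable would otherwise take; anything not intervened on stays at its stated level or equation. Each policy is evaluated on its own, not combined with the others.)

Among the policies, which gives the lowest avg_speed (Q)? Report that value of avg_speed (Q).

361

Policy A (R + 48):
  R = 146 + 48 = 194
  Q = -59 + 4·194 = 717
Policy B (R − 41):
  R = 146 − 41 = 105
  Q = -59 + 4·105 = 361
Policy C (R := 134):
  R = 134
  Q = -59 + 4·134 = 477
Comparing — Policy A: Q=717, Policy B: Q=361, Policy C: Q=477. Lowest is 361 (Policy B).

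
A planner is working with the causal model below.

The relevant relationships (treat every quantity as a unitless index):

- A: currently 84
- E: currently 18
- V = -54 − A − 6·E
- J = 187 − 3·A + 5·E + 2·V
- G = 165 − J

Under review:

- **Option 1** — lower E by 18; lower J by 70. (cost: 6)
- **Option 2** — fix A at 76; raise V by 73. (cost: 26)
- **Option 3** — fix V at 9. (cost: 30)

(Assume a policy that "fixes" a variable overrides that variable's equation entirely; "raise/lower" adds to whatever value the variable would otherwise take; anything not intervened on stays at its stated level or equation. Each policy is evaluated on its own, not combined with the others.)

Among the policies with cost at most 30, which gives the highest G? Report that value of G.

Option 1 (E − 18, J − 70):
  A = 84
  E = 18 − 18 = 0
  V = -54 − 84 − 6·0 = -138
  J = 187 − 3·84 + 5·0 + 2·(-138) (−70 from intervention) = -411
  G = 165 − (-411) = 576
Option 2 (A := 76, V + 73):
  A = 76
  E = 18
  V = -54 − 76 − 6·18 (+73 from intervention) = -165
  J = 187 − 3·76 + 5·18 + 2·(-165) = -281
  G = 165 − (-281) = 446
Option 3 (V := 9):
  A = 84
  E = 18
  V = 9
  J = 187 − 3·84 + 5·18 + 2·9 = 43
  G = 165 − 43 = 122
Comparing — Option 1: G=576, Option 2: G=446, Option 3: G=122. Highest is 576 (Option 1).

576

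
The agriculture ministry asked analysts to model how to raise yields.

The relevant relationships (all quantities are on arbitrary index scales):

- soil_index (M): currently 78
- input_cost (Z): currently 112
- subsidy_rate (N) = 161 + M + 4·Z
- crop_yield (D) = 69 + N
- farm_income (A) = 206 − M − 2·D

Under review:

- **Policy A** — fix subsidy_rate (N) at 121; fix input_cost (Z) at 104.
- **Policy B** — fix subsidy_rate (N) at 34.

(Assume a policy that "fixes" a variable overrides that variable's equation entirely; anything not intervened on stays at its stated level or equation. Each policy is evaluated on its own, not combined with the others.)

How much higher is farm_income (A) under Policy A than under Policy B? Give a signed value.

-174

Policy A (N := 121, Z := 104):
  M = 78
  Z = 104
  N = 121
  D = 69 + 121 = 190
  A = 206 − 78 − 2·190 = -252
Policy B (N := 34):
  M = 78
  Z = 112
  N = 34
  D = 69 + 34 = 103
  A = 206 − 78 − 2·103 = -78
A: -252 − (-78) = -174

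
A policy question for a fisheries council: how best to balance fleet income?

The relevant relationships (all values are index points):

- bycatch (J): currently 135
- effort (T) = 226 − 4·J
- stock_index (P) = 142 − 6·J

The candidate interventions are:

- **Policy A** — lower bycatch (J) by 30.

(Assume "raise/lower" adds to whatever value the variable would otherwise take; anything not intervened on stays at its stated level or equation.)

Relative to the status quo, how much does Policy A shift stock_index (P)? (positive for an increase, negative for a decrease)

180

Baseline:
  J = 135
  P = 142 − 6·135 = -668
Policy A (J − 30):
  J = 135 − 30 = 105
  P = 142 − 6·105 = -488
Change in P: -488 − (-668) = 180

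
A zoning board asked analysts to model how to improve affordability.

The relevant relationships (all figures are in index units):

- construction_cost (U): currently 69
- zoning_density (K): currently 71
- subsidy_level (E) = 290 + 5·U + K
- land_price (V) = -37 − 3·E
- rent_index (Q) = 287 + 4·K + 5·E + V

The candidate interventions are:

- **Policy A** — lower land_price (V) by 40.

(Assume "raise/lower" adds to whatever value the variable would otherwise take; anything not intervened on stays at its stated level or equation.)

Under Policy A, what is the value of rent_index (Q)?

1906

Policy A (V − 40):
  U = 69
  K = 71
  E = 290 + 5·69 + 71 = 706
  V = -37 − 3·706 (−40 from intervention) = -2195
  Q = 287 + 4·71 + 5·706 + (-2195) = 1906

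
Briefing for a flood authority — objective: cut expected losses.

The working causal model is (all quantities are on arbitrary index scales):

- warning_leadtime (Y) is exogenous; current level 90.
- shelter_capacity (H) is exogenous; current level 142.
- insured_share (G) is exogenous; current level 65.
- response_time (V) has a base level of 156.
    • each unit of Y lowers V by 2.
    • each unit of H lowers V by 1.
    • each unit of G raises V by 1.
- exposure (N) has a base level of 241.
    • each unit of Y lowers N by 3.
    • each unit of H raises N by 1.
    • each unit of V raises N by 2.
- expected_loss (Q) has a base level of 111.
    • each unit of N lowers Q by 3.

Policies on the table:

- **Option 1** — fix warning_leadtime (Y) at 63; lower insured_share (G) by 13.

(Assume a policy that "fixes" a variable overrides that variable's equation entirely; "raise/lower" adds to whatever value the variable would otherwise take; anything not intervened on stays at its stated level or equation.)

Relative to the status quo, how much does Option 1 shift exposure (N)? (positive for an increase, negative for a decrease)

163

Baseline:
  Y = 90
  H = 142
  G = 65
  V = 156 − 2·90 − 142 + 65 = -101
  N = 241 − 3·90 + 142 + 2·(-101) = -89
Option 1 (Y := 63, G − 13):
  Y = 63
  H = 142
  G = 65 − 13 = 52
  V = 156 − 2·63 − 142 + 52 = -60
  N = 241 − 3·63 + 142 + 2·(-60) = 74
Change in N: 74 − (-89) = 163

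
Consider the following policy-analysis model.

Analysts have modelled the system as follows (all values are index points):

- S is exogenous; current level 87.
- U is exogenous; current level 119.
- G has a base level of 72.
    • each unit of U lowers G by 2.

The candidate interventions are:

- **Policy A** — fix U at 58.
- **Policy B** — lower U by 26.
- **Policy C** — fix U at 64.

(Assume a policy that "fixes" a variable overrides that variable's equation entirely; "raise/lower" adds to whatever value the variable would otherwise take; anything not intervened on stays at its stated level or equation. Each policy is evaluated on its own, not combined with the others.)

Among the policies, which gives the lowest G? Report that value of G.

Policy A (U := 58):
  U = 58
  G = 72 − 2·58 = -44
Policy B (U − 26):
  U = 119 − 26 = 93
  G = 72 − 2·93 = -114
Policy C (U := 64):
  U = 64
  G = 72 − 2·64 = -56
Comparing — Policy A: G=-44, Policy B: G=-114, Policy C: G=-56. Lowest is -114 (Policy B).

-114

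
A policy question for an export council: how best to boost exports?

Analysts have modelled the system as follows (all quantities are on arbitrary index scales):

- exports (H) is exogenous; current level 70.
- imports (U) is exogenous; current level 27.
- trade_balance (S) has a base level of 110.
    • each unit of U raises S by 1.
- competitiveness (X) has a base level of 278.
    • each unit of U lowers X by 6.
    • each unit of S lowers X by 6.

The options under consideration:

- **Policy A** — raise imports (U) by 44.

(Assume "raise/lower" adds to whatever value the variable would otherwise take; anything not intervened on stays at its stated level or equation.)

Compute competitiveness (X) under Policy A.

-1234

Policy A (U + 44):
  U = 27 + 44 = 71
  S = 110 + 71 = 181
  X = 278 − 6·71 − 6·181 = -1234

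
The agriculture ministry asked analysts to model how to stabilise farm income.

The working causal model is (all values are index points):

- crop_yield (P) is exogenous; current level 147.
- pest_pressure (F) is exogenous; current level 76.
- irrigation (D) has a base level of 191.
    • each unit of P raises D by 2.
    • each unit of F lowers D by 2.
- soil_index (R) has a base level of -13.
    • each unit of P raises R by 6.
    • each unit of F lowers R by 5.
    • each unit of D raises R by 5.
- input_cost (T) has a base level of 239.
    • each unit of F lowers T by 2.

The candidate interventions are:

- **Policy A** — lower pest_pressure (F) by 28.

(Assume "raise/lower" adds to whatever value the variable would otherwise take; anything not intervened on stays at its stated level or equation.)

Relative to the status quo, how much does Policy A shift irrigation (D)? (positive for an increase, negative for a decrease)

Baseline:
  P = 147
  F = 76
  D = 191 + 2·147 − 2·76 = 333
Policy A (F − 28):
  P = 147
  F = 76 − 28 = 48
  D = 191 + 2·147 − 2·48 = 389
Change in D: 389 − 333 = 56

56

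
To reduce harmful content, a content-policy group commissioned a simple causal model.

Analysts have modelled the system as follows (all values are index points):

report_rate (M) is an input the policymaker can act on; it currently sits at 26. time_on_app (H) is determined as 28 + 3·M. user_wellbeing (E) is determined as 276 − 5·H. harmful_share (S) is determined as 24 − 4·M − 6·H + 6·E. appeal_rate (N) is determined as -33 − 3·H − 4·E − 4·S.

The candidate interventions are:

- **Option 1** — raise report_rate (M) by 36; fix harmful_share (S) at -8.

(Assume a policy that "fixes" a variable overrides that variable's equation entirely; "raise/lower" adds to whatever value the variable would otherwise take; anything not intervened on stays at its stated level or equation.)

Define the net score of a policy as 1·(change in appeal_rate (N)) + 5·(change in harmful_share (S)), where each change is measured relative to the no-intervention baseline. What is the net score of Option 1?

Baseline:
  M = 26
  H = 28 + 3·26 = 106
  E = 276 − 5·106 = -254
  S = 24 − 4·26 − 6·106 + 6·(-254) = -2240
  N = -33 − 3·106 − 4·(-254) − 4·(-2240) = 9625
Option 1 (M + 36, S := -8):
  M = 26 + 36 = 62
  H = 28 + 3·62 = 214
  E = 276 − 5·214 = -794
  S = -8
  N = -33 − 3·214 − 4·(-794) − 4·(-8) = 2533
ΔN = 2533 − 9625 = -7092; ΔS = -8 − (-2240) = 2232
Score = 1·(-7092) + 5·2232 = 4068

4068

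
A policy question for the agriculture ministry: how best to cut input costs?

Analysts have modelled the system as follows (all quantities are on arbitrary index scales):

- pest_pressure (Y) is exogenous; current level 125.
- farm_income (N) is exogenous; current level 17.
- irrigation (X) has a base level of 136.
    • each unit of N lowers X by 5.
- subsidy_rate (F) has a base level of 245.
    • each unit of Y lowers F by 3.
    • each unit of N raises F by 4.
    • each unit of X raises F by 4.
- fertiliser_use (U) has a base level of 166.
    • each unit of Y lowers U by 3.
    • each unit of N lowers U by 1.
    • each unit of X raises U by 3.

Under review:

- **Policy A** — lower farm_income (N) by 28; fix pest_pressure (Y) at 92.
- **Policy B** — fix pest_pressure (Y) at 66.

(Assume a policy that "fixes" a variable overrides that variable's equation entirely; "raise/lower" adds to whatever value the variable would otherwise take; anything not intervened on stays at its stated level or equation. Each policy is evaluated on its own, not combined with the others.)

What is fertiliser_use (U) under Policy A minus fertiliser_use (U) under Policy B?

370

Policy A (N − 28, Y := 92):
  Y = 92
  N = 17 − 28 = -11
  X = 136 − 5·(-11) = 191
  U = 166 − 3·92 − (-11) + 3·191 = 474
Policy B (Y := 66):
  Y = 66
  N = 17
  X = 136 − 5·17 = 51
  U = 166 − 3·66 − 17 + 3·51 = 104
U: 474 − 104 = 370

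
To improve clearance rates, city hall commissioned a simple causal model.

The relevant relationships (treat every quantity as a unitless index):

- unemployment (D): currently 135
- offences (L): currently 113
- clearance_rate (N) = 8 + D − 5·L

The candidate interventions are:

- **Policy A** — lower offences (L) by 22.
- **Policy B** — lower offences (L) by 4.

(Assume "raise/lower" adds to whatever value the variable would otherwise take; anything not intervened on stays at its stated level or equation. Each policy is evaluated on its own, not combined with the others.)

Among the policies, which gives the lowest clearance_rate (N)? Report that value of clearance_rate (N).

Policy A (L − 22):
  D = 135
  L = 113 − 22 = 91
  N = 8 + 135 − 5·91 = -312
Policy B (L − 4):
  D = 135
  L = 113 − 4 = 109
  N = 8 + 135 − 5·109 = -402
Comparing — Policy A: N=-312, Policy B: N=-402. Lowest is -402 (Policy B).

-402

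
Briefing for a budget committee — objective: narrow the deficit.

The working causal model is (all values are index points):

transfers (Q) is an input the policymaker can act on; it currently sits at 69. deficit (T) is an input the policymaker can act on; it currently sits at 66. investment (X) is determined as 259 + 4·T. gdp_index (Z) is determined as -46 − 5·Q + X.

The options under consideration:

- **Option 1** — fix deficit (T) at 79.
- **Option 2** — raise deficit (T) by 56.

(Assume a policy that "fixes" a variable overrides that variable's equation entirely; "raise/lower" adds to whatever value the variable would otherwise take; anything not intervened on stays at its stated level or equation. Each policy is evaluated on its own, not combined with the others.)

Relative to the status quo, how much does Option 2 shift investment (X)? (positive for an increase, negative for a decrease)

224

Baseline:
  T = 66
  X = 259 + 4·66 = 523
Option 2 (T + 56):
  T = 66 + 56 = 122
  X = 259 + 4·122 = 747
Change in X: 747 − 523 = 224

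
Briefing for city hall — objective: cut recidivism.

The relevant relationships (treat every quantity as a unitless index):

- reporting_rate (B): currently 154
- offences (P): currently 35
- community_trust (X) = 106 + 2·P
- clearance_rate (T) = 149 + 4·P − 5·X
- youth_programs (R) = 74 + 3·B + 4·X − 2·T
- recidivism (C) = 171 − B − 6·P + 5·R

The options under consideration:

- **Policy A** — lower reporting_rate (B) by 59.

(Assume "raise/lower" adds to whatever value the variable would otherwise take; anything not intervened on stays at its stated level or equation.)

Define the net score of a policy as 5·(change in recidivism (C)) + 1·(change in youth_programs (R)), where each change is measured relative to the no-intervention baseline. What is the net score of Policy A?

-4307

Baseline:
  B = 154
  P = 35
  X = 106 + 2·35 = 176
  T = 149 + 4·35 − 5·176 = -591
  R = 74 + 3·154 + 4·176 − 2·(-591) = 2422
  C = 171 − 154 − 6·35 + 5·2422 = 11917
Policy A (B − 59):
  B = 154 − 59 = 95
  P = 35
  X = 106 + 2·35 = 176
  T = 149 + 4·35 − 5·176 = -591
  R = 74 + 3·95 + 4·176 − 2·(-591) = 2245
  C = 171 − 95 − 6·35 + 5·2245 = 11091
ΔC = 11091 − 11917 = -826; ΔR = 2245 − 2422 = -177
Score = 5·(-826) + 1·(-177) = -4307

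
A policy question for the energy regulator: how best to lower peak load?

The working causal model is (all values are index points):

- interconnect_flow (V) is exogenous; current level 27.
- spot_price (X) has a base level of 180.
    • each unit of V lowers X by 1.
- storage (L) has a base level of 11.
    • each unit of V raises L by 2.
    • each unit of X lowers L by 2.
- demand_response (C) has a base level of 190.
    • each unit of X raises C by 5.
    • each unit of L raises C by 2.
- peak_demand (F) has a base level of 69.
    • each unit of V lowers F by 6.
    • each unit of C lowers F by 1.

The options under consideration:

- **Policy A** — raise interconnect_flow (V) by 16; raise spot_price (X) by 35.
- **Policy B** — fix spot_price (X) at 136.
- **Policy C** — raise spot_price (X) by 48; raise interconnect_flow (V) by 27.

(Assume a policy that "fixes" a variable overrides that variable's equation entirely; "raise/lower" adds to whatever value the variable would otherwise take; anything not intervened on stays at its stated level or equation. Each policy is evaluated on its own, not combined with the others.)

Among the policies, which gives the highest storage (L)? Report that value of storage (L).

-207

Policy A (V + 16, X + 35):
  V = 27 + 16 = 43
  X = 180 − 43 (+35 from intervention) = 172
  L = 11 + 2·43 − 2·172 = -247
Policy B (X := 136):
  V = 27
  X = 136
  L = 11 + 2·27 − 2·136 = -207
Policy C (X + 48, V + 27):
  V = 27 + 27 = 54
  X = 180 − 54 (+48 from intervention) = 174
  L = 11 + 2·54 − 2·174 = -229
Comparing — Policy A: L=-247, Policy B: L=-207, Policy C: L=-229. Highest is -207 (Policy B).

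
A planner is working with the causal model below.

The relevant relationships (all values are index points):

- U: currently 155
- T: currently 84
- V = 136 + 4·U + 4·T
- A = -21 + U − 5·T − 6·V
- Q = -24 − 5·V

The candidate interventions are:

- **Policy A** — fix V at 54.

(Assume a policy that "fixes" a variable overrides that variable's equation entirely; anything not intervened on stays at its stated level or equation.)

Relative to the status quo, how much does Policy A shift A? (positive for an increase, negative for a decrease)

6228

Baseline:
  U = 155
  T = 84
  V = 136 + 4·155 + 4·84 = 1092
  A = -21 + 155 − 5·84 − 6·1092 = -6838
Policy A (V := 54):
  U = 155
  T = 84
  V = 54
  A = -21 + 155 − 5·84 − 6·54 = -610
Change in A: -610 − (-6838) = 6228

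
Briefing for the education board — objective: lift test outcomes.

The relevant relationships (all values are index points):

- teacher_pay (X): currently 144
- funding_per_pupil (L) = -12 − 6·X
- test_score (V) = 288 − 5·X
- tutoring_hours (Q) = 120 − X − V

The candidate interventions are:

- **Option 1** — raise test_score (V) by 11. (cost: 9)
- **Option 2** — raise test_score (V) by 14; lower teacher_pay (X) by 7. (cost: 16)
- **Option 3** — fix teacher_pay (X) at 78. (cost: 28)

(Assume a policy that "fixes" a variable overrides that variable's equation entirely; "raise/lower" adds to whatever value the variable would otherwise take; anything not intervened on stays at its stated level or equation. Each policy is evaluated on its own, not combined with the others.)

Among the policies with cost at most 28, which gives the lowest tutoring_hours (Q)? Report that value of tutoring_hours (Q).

144

Option 1 (V + 11):
  X = 144
  V = 288 − 5·144 (+11 from intervention) = -421
  Q = 120 − 144 − (-421) = 397
Option 2 (V + 14, X − 7):
  X = 144 − 7 = 137
  V = 288 − 5·137 (+14 from intervention) = -383
  Q = 120 − 137 − (-383) = 366
Option 3 (X := 78):
  X = 78
  V = 288 − 5·78 = -102
  Q = 120 − 78 − (-102) = 144
Comparing — Option 1: Q=397, Option 2: Q=366, Option 3: Q=144. Lowest is 144 (Option 3).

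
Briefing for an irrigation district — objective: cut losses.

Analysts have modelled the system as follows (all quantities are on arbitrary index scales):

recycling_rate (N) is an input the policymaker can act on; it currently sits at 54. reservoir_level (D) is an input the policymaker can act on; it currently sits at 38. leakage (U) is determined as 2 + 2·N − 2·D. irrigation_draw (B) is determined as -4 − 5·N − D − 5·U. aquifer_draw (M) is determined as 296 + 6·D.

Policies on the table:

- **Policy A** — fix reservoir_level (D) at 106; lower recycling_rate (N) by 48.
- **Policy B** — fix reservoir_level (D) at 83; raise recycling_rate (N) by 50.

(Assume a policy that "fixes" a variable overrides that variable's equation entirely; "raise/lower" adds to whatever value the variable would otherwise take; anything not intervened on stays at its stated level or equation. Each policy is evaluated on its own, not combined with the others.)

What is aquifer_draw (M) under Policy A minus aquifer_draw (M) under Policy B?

138

Policy A (D := 106, N − 48):
  D = 106
  M = 296 + 6·106 = 932
Policy B (D := 83, N + 50):
  D = 83
  M = 296 + 6·83 = 794
M: 932 − 794 = 138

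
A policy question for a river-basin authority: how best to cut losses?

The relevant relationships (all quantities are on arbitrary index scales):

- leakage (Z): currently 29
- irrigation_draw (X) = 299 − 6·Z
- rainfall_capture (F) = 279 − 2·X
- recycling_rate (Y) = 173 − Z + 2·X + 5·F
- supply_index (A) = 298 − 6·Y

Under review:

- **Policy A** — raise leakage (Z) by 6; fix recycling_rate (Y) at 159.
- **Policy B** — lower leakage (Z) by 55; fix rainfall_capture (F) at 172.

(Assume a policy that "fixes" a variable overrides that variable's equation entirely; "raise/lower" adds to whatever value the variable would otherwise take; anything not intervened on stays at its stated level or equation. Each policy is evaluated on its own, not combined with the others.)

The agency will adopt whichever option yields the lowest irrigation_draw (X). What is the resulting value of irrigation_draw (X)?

Policy A (Z + 6, Y := 159):
  Z = 29 + 6 = 35
  X = 299 − 6·35 = 89
Policy B (Z − 55, F := 172):
  Z = 29 − 55 = -26
  X = 299 − 6·(-26) = 455
Comparing — Policy A: X=89, Policy B: X=455. Lowest is 89 (Policy A).

89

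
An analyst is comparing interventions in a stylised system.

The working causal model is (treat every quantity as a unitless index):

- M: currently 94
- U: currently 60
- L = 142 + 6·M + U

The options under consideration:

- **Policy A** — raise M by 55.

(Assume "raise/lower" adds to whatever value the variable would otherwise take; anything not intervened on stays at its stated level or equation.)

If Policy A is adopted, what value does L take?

Policy A (M + 55):
  M = 94 + 55 = 149
  U = 60
  L = 142 + 6·149 + 60 = 1096

1096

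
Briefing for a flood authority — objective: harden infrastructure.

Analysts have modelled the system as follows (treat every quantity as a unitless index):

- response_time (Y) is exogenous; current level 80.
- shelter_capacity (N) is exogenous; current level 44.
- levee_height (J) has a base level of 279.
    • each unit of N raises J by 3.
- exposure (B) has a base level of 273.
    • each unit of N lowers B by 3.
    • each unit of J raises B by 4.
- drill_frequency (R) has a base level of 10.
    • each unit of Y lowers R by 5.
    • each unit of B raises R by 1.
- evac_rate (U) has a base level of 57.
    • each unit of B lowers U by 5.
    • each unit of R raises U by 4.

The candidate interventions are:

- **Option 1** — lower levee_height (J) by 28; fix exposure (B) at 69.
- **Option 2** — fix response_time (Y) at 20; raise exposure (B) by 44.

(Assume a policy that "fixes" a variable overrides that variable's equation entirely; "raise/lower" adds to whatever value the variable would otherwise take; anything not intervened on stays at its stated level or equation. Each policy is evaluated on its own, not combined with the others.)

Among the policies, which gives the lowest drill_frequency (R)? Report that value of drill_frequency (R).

Option 1 (J − 28, B := 69):
  Y = 80
  N = 44
  J = 279 + 3·44 (−28 from intervention) = 383
  B = 69
  R = 10 − 5·80 + 69 = -321
Option 2 (Y := 20, B + 44):
  Y = 20
  N = 44
  J = 279 + 3·44 = 411
  B = 273 − 3·44 + 4·411 (+44 from intervention) = 1829
  R = 10 − 5·20 + 1829 = 1739
Comparing — Option 1: R=-321, Option 2: R=1739. Lowest is -321 (Option 1).

-321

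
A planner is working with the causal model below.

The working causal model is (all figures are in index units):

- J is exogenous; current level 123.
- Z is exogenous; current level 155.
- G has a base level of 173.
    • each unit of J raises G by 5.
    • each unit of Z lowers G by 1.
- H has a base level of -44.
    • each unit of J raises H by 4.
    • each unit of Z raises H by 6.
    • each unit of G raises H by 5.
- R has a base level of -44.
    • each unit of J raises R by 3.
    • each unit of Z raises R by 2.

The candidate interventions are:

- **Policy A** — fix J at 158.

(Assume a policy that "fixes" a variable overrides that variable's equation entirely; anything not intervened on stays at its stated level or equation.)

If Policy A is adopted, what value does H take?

5558

Policy A (J := 158):
  J = 158
  Z = 155
  G = 173 + 5·158 − 155 = 808
  H = -44 + 4·158 + 6·155 + 5·808 = 5558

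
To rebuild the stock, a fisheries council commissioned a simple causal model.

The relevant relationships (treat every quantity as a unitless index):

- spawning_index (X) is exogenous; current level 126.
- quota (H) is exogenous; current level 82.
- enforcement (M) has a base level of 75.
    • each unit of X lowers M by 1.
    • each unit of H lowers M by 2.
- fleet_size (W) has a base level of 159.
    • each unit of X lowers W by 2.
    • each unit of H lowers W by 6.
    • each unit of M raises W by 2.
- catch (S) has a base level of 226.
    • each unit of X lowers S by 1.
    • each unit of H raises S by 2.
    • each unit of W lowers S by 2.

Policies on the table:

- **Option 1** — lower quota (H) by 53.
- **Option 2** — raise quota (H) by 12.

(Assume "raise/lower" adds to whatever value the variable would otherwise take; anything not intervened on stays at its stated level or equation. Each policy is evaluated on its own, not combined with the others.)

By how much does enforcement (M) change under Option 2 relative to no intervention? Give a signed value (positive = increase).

-24

Baseline:
  X = 126
  H = 82
  M = 75 − 126 − 2·82 = -215
Option 2 (H + 12):
  X = 126
  H = 82 + 12 = 94
  M = 75 − 126 − 2·94 = -239
Change in M: -239 − (-215) = -24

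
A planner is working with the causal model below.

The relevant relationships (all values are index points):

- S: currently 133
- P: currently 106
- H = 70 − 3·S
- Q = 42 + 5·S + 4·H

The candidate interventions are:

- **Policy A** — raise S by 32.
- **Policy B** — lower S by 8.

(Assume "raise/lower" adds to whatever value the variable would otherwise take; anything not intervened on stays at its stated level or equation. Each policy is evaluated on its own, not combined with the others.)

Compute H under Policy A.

-425

Policy A (S + 32):
  S = 133 + 32 = 165
  H = 70 − 3·165 = -425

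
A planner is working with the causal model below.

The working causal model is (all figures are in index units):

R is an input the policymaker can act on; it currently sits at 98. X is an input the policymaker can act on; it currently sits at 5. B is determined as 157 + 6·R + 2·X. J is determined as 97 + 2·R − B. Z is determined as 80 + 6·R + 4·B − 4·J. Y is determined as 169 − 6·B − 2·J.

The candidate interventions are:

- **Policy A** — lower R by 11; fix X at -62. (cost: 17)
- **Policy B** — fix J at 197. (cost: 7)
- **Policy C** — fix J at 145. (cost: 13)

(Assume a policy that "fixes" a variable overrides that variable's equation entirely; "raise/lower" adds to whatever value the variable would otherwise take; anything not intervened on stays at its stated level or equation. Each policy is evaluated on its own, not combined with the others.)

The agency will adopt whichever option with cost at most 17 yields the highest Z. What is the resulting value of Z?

3958

Policy A (R − 11, X := -62):
  R = 98 − 11 = 87
  X = -62
  B = 157 + 6·87 + 2·(-62) = 555
  J = 97 + 2·87 − 555 = -284
  Z = 80 + 6·87 + 4·555 − 4·(-284) = 3958
Policy B (J := 197):
  R = 98
  X = 5
  B = 157 + 6·98 + 2·5 = 755
  J = 197
  Z = 80 + 6·98 + 4·755 − 4·197 = 2900
Policy C (J := 145):
  R = 98
  X = 5
  B = 157 + 6·98 + 2·5 = 755
  J = 145
  Z = 80 + 6·98 + 4·755 − 4·145 = 3108
Comparing — Policy A: Z=3958, Policy B: Z=2900, Policy C: Z=3108. Highest is 3958 (Policy A).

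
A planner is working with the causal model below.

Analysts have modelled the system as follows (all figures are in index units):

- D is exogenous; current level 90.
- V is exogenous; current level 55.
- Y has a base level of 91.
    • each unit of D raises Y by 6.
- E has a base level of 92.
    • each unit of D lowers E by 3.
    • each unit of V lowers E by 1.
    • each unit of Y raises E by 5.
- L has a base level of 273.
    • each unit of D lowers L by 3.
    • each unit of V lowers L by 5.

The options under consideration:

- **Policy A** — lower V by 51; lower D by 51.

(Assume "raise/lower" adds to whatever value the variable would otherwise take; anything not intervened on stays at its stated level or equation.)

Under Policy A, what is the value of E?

1596

Policy A (V − 51, D − 51):
  D = 90 − 51 = 39
  V = 55 − 51 = 4
  Y = 91 + 6·39 = 325
  E = 92 − 3·39 − 4 + 5·325 = 1596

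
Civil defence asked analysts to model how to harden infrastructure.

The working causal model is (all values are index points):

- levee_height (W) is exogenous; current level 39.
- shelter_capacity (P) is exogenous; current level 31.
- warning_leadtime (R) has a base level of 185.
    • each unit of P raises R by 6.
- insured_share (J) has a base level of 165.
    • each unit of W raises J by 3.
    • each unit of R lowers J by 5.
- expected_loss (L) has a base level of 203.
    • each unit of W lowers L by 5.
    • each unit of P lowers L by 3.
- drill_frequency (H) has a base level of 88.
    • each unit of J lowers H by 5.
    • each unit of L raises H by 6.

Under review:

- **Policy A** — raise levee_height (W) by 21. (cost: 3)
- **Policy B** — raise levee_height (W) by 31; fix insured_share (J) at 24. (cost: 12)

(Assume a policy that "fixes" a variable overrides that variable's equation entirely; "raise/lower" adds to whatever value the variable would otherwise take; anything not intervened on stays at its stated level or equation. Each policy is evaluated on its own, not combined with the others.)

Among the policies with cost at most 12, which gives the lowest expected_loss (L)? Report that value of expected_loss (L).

Policy A (W + 21):
  W = 39 + 21 = 60
  P = 31
  L = 203 − 5·60 − 3·31 = -190
Policy B (W + 31, J := 24):
  W = 39 + 31 = 70
  P = 31
  L = 203 − 5·70 − 3·31 = -240
Comparing — Policy A: L=-190, Policy B: L=-240. Lowest is -240 (Policy B).

-240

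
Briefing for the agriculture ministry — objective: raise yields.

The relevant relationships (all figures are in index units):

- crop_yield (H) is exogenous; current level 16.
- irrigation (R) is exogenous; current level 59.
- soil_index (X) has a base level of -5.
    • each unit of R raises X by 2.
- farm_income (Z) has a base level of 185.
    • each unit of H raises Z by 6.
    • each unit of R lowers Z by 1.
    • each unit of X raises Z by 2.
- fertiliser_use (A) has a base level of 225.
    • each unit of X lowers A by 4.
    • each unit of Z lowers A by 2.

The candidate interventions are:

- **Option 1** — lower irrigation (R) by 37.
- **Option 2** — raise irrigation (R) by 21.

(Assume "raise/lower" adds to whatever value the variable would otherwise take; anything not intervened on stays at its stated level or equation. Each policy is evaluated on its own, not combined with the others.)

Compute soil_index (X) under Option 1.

Option 1 (R − 37):
  R = 59 − 37 = 22
  X = -5 + 2·22 = 39

39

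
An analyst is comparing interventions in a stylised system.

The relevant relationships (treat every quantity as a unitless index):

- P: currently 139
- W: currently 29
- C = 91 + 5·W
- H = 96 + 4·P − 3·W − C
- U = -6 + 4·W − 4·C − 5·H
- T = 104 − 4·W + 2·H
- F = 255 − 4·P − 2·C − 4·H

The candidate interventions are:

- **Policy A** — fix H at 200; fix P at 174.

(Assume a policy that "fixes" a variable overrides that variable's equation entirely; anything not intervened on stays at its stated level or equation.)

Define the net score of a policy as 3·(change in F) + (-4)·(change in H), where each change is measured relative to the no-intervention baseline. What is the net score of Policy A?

Baseline:
  P = 139
  W = 29
  C = 91 + 5·29 = 236
  H = 96 + 4·139 − 3·29 − 236 = 329
  F = 255 − 4·139 − 2·236 − 4·329 = -2089
Policy A (H := 200, P := 174):
  P = 174
  W = 29
  C = 91 + 5·29 = 236
  H = 200
  F = 255 − 4·174 − 2·236 − 4·200 = -1713
ΔF = -1713 − (-2089) = 376; ΔH = 200 − 329 = -129
Score = 3·376 + (-4)·(-129) = 1644

1644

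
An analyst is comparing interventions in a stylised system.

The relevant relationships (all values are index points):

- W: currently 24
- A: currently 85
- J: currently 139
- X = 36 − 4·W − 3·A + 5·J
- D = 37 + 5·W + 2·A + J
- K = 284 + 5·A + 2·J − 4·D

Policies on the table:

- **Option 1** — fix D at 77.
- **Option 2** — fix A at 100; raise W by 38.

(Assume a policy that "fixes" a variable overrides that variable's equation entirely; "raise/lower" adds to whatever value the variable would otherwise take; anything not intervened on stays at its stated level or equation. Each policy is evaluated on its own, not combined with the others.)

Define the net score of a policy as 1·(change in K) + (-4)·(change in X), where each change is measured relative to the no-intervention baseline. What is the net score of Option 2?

Baseline:
  W = 24
  A = 85
  J = 139
  X = 36 − 4·24 − 3·85 + 5·139 = 380
  D = 37 + 5·24 + 2·85 + 139 = 466
  K = 284 + 5·85 + 2·139 − 4·466 = -877
Option 2 (A := 100, W + 38):
  W = 24 + 38 = 62
  A = 100
  J = 139
  X = 36 − 4·62 − 3·100 + 5·139 = 183
  D = 37 + 5·62 + 2·100 + 139 = 686
  K = 284 + 5·100 + 2·139 − 4·686 = -1682
ΔK = -1682 − (-877) = -805; ΔX = 183 − 380 = -197
Score = 1·(-805) + (-4)·(-197) = -17

-17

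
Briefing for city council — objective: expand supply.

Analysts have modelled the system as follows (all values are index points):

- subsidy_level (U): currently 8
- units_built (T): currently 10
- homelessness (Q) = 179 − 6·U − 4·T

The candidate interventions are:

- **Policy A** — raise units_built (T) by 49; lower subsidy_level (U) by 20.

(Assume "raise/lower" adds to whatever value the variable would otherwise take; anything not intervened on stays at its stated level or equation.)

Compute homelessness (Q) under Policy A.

Policy A (T + 49, U − 20):
  U = 8 − 20 = -12
  T = 10 + 49 = 59
  Q = 179 − 6·(-12) − 4·59 = 15

15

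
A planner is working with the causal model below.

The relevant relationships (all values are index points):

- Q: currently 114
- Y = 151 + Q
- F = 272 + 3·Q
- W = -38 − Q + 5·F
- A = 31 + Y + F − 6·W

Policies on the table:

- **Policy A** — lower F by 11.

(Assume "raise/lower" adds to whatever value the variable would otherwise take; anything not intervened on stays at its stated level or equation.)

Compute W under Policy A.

2863

Policy A (F − 11):
  Q = 114
  F = 272 + 3·114 (−11 from intervention) = 603
  W = -38 − 114 + 5·603 = 2863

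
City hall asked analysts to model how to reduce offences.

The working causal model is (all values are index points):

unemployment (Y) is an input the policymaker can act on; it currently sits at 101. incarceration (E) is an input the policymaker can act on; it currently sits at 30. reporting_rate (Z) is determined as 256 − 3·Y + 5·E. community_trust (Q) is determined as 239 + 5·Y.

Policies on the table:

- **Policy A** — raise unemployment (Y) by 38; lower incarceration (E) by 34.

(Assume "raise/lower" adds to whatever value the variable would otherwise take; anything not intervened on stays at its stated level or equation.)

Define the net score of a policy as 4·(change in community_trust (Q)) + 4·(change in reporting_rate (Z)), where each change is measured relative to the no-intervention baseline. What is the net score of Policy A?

-376

Baseline:
  Y = 101
  E = 30
  Z = 256 − 3·101 + 5·30 = 103
  Q = 239 + 5·101 = 744
Policy A (Y + 38, E − 34):
  Y = 101 + 38 = 139
  E = 30 − 34 = -4
  Z = 256 − 3·139 + 5·(-4) = -181
  Q = 239 + 5·139 = 934
ΔQ = 934 − 744 = 190; ΔZ = -181 − 103 = -284
Score = 4·190 + 4·(-284) = -376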